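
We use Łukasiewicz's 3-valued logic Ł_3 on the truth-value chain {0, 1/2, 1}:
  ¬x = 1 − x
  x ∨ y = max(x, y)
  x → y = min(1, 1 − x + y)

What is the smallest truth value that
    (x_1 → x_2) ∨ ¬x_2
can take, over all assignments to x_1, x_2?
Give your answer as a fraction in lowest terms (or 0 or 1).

1/2

Take x_1 = 1, x_2 = 1/2:
x_1 → x_2 = 1 → 1/2 = 1/2
¬x_2 = ¬1/2 = 1/2
(x_1 → x_2) ∨ ¬x_2 = 1/2 ∨ 1/2 = 1/2
No assignment yields a value below 1/2, so this is the minimum.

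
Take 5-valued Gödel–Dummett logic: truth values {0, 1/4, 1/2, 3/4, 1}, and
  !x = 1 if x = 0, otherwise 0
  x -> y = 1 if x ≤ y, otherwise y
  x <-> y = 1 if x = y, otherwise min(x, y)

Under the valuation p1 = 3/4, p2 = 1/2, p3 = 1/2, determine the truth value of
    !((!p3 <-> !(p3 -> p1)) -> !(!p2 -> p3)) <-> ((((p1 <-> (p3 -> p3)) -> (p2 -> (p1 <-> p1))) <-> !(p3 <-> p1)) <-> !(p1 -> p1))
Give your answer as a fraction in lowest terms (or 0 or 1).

1

!p3 = !1/2 = 0
p3 -> p1 = 1/2 -> 3/4 = 1
!(p3 -> p1) = !1 = 0
!p3 <-> !(p3 -> p1) = 0 <-> 0 = 1
!p2 = !1/2 = 0
!p2 -> p3 = 0 -> 1/2 = 1
!(!p2 -> p3) = !1 = 0
(!p3 <-> !(p3 -> p1)) -> !(!p2 -> p3) = 1 -> 0 = 0
!((!p3 <-> !(p3 -> p1)) -> !(!p2 -> p3)) = !0 = 1
p3 -> p3 = 1/2 -> 1/2 = 1
p1 <-> (p3 -> p3) = 3/4 <-> 1 = 3/4
p1 <-> p1 = 3/4 <-> 3/4 = 1
p2 -> (p1 <-> p1) = 1/2 -> 1 = 1
(p1 <-> (p3 -> p3)) -> (p2 -> (p1 <-> p1)) = 3/4 -> 1 = 1
p3 <-> p1 = 1/2 <-> 3/4 = 1/2
!(p3 <-> p1) = !1/2 = 0
((p1 <-> (p3 -> p3)) -> (p2 -> (p1 <-> p1))) <-> !(p3 <-> p1) = 1 <-> 0 = 0
p1 -> p1 = 3/4 -> 3/4 = 1
!(p1 -> p1) = !1 = 0
(((p1 <-> (p3 -> p3)) -> (p2 -> (p1 <-> p1))) <-> !(p3 <-> p1)) <-> !(p1 -> p1) = 0 <-> 0 = 1
!((!p3 <-> !(p3 -> p1)) -> !(!p2 -> p3)) <-> ((((p1 <-> (p3 -> p3)) -> (p2 -> (p1 <-> p1))) <-> !(p3 <-> p1)) <-> !(p1 -> p1)) = 1 <-> 1 = 1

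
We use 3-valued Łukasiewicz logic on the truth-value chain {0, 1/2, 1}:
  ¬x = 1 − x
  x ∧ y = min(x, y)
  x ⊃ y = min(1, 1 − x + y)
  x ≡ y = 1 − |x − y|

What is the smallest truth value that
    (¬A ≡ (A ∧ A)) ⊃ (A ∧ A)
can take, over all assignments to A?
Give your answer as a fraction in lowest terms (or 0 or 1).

Take A = 1/2:
¬A = ¬1/2 = 1/2
A ∧ A = 1/2 ∧ 1/2 = 1/2
¬A ≡ (A ∧ A) = 1/2 ≡ 1/2 = 1
A ∧ A = 1/2 ∧ 1/2 = 1/2
(¬A ≡ (A ∧ A)) ⊃ (A ∧ A) = 1 ⊃ 1/2 = 1/2
No assignment yields a value below 1/2, so this is the minimum.

1/2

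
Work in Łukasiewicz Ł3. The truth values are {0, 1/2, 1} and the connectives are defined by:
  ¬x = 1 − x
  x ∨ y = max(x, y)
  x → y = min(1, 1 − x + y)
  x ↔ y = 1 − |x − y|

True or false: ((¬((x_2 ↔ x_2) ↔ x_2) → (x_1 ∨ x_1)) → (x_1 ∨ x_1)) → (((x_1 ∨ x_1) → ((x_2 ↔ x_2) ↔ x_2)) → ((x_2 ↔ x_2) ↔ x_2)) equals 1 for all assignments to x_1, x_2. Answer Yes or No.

No

Counterexample: take x_1 = 0, x_2 = 0.
x_2 ↔ x_2 = 0 ↔ 0 = 1
(x_2 ↔ x_2) ↔ x_2 = 1 ↔ 0 = 0
¬((x_2 ↔ x_2) ↔ x_2) = ¬0 = 1
x_1 ∨ x_1 = 0 ∨ 0 = 0
¬((x_2 ↔ x_2) ↔ x_2) → (x_1 ∨ x_1) = 1 → 0 = 0
x_1 ∨ x_1 = 0 ∨ 0 = 0
(¬((x_2 ↔ x_2) ↔ x_2) → (x_1 ∨ x_1)) → (x_1 ∨ x_1) = 0 → 0 = 1
x_1 ∨ x_1 = 0 ∨ 0 = 0
x_2 ↔ x_2 = 0 ↔ 0 = 1
(x_2 ↔ x_2) ↔ x_2 = 1 ↔ 0 = 0
(x_1 ∨ x_1) → ((x_2 ↔ x_2) ↔ x_2) = 0 → 0 = 1
x_2 ↔ x_2 = 0 ↔ 0 = 1
(x_2 ↔ x_2) ↔ x_2 = 1 ↔ 0 = 0
((x_1 ∨ x_1) → ((x_2 ↔ x_2) ↔ x_2)) → ((x_2 ↔ x_2) ↔ x_2) = 1 → 0 = 0
((¬((x_2 ↔ x_2) ↔ x_2) → (x_1 ∨ x_1)) → (x_1 ∨ x_1)) → (((x_1 ∨ x_1) → ((x_2 ↔ x_2) ↔ x_2)) → ((x_2 ↔ x_2) ↔ x_2)) = 1 → 0 = 0
This gives 0 ≠ 1.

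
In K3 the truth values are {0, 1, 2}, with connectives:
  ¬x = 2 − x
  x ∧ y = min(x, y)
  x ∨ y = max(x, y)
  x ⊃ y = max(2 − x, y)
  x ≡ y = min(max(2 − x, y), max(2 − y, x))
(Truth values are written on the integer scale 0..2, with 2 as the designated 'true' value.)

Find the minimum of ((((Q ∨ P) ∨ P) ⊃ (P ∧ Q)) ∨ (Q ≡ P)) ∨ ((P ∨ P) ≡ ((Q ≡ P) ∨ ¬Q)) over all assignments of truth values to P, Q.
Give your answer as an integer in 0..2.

Take P = 0, Q = 1:
Q ∨ P = 1 ∨ 0 = 1
(Q ∨ P) ∨ P = 1 ∨ 0 = 1
P ∧ Q = 0 ∧ 1 = 0
((Q ∨ P) ∨ P) ⊃ (P ∧ Q) = 1 ⊃ 0 = 1
Q ≡ P = 1 ≡ 0 = 1
(((Q ∨ P) ∨ P) ⊃ (P ∧ Q)) ∨ (Q ≡ P) = 1 ∨ 1 = 1
P ∨ P = 0 ∨ 0 = 0
Q ≡ P = 1 ≡ 0 = 1
¬Q = ¬1 = 1
(Q ≡ P) ∨ ¬Q = 1 ∨ 1 = 1
(P ∨ P) ≡ ((Q ≡ P) ∨ ¬Q) = 0 ≡ 1 = 1
((((Q ∨ P) ∨ P) ⊃ (P ∧ Q)) ∨ (Q ≡ P)) ∨ ((P ∨ P) ≡ ((Q ≡ P) ∨ ¬Q)) = 1 ∨ 1 = 1
No assignment yields a value below 1, so this is the minimum.

1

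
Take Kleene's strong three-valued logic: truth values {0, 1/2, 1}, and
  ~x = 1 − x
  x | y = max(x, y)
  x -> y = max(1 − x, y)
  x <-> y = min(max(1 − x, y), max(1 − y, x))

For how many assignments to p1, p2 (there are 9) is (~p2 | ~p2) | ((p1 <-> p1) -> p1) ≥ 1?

p1 = 0, p2 = 0 ↦ 1  ≥
p1 = 0, p2 = 1/2 ↦ 1/2  <
p1 = 0, p2 = 1 ↦ 0  <
p1 = 1/2, p2 = 0 ↦ 1  ≥
p1 = 1/2, p2 = 1/2 ↦ 1/2  <
p1 = 1/2, p2 = 1 ↦ 1/2  <
p1 = 1, p2 = 0 ↦ 1  ≥
p1 = 1, p2 = 1/2 ↦ 1  ≥
p1 = 1, p2 = 1 ↦ 1  ≥
So 5 of the 9 assignments meet the threshold.

5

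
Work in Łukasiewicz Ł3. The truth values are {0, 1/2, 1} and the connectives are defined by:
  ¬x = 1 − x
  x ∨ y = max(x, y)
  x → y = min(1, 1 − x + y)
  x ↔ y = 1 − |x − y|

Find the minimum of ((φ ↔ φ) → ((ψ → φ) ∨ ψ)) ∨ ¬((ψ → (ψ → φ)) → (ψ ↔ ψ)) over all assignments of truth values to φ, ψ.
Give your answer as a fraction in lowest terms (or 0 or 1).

1/2

Take φ = 0, ψ = 1/2:
φ ↔ φ = 0 ↔ 0 = 1
ψ → φ = 1/2 → 0 = 1/2
(ψ → φ) ∨ ψ = 1/2 ∨ 1/2 = 1/2
(φ ↔ φ) → ((ψ → φ) ∨ ψ) = 1 → 1/2 = 1/2
ψ → φ = 1/2 → 0 = 1/2
ψ → (ψ → φ) = 1/2 → 1/2 = 1
ψ ↔ ψ = 1/2 ↔ 1/2 = 1
(ψ → (ψ → φ)) → (ψ ↔ ψ) = 1 → 1 = 1
¬((ψ → (ψ → φ)) → (ψ ↔ ψ)) = ¬1 = 0
((φ ↔ φ) → ((ψ → φ) ∨ ψ)) ∨ ¬((ψ → (ψ → φ)) → (ψ ↔ ψ)) = 1/2 ∨ 0 = 1/2
No assignment yields a value below 1/2, so this is the minimum.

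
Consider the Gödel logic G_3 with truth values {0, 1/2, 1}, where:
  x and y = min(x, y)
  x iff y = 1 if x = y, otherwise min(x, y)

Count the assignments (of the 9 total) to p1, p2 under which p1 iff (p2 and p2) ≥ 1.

p1 = 0, p2 = 0 ↦ 1  ≥
p1 = 0, p2 = 1/2 ↦ 0  <
p1 = 0, p2 = 1 ↦ 0  <
p1 = 1/2, p2 = 0 ↦ 0  <
p1 = 1/2, p2 = 1/2 ↦ 1  ≥
p1 = 1/2, p2 = 1 ↦ 1/2  <
p1 = 1, p2 = 0 ↦ 0  <
p1 = 1, p2 = 1/2 ↦ 1/2  <
p1 = 1, p2 = 1 ↦ 1  ≥
So 3 of the 9 assignments meet the threshold.

3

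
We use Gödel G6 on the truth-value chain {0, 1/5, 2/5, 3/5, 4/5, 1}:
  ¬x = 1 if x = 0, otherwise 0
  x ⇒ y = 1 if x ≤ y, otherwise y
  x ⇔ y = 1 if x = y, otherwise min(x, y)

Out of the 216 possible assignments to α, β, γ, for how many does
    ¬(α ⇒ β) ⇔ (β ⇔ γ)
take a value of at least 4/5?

40

value 1: 40 assignments (counts)
value 0: 176 assignments
So 40 of the 216 assignments meet the threshold.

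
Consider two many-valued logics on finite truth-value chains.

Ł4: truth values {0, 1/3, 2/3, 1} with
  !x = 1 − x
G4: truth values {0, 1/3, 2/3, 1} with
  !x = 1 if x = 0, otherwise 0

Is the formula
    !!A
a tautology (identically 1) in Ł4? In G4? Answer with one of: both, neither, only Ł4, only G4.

In Ł4: at A = 0 the value is 0 — not a tautology.
In G4: at A = 0 the value is 0 — not a tautology.

neither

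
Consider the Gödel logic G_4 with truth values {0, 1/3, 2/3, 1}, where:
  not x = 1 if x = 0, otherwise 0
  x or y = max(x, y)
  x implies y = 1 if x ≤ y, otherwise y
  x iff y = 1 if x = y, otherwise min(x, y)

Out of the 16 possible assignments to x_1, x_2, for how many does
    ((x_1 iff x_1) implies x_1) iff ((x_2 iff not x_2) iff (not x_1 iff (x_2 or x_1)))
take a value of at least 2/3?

x_1 = 0, x_2 = 0 ↦ 0  <
x_1 = 0, x_2 = 1/3 ↦ 1  ≥
x_1 = 0, x_2 = 2/3 ↦ 1  ≥
x_1 = 0, x_2 = 1 ↦ 1  ≥
x_1 = 1/3, x_2 = 0 ↦ 1/3  <
x_1 = 1/3, x_2 = 1/3 ↦ 1/3  <
x_1 = 1/3, x_2 = 2/3 ↦ 1/3  <
x_1 = 1/3, x_2 = 1 ↦ 1/3  <
x_1 = 2/3, x_2 = 0 ↦ 2/3  ≥
x_1 = 2/3, x_2 = 1/3 ↦ 2/3  ≥
x_1 = 2/3, x_2 = 2/3 ↦ 2/3  ≥
x_1 = 2/3, x_2 = 1 ↦ 2/3  ≥
x_1 = 1, x_2 = 0 ↦ 1  ≥
x_1 = 1, x_2 = 1/3 ↦ 1  ≥
x_1 = 1, x_2 = 2/3 ↦ 1  ≥
x_1 = 1, x_2 = 1 ↦ 1  ≥
So 11 of the 16 assignments meet the threshold.

11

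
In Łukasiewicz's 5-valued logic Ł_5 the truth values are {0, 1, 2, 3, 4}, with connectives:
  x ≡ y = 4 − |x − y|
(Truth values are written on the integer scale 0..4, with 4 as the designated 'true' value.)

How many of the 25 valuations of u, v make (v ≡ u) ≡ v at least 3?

value 4: 7 assignments (counts)
value 3: 7 assignments (counts)
value 2: 6 assignments
value 1: 3 assignments
value 0: 2 assignments
So 14 of the 25 assignments meet the threshold.

14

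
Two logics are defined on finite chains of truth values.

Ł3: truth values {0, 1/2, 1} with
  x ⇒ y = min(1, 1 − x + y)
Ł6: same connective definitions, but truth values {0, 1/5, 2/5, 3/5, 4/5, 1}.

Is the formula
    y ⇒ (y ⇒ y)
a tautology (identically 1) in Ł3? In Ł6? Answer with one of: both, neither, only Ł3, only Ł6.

In Ł3: every assignment gives 1 — tautology.
In Ł6: every assignment gives 1 — tautology.

both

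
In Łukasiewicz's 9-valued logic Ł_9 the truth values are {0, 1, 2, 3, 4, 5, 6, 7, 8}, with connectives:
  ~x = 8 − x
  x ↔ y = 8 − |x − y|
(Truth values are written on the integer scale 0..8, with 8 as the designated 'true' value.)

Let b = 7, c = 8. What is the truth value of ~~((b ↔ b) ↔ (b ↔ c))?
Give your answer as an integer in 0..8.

7

b ↔ b = 7 ↔ 7 = 8
b ↔ c = 7 ↔ 8 = 7
(b ↔ b) ↔ (b ↔ c) = 8 ↔ 7 = 7
~((b ↔ b) ↔ (b ↔ c)) = ~7 = 1
~~((b ↔ b) ↔ (b ↔ c)) = ~1 = 7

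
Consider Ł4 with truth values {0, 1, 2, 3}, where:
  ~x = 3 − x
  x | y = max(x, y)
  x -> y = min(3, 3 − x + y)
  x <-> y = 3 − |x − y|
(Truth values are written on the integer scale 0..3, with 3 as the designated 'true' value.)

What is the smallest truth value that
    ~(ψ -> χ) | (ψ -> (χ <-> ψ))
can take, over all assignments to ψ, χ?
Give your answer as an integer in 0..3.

Take ψ = 2, χ = 0:
ψ -> χ = 2 -> 0 = 1
~(ψ -> χ) = ~1 = 2
χ <-> ψ = 0 <-> 2 = 1
ψ -> (χ <-> ψ) = 2 -> 1 = 2
~(ψ -> χ) | (ψ -> (χ <-> ψ)) = 2 | 2 = 2
No assignment yields a value below 2, so this is the minimum.

2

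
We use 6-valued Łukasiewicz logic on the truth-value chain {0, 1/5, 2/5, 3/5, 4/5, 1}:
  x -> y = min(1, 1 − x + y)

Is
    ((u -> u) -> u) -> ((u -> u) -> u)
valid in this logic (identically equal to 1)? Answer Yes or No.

u = 0 ↦ 1
u = 1/5 ↦ 1
u = 2/5 ↦ 1
u = 3/5 ↦ 1
u = 4/5 ↦ 1
u = 1 ↦ 1
Every assignment gives a value ≥ 1.

Yes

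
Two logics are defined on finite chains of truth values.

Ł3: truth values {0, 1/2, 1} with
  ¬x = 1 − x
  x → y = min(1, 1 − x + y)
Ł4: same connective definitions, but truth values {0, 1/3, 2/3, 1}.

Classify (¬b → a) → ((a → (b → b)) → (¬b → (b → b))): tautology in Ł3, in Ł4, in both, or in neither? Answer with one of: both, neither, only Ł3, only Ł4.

both

In Ł3: every assignment gives 1 — tautology.
In Ł4: every assignment gives 1 — tautology.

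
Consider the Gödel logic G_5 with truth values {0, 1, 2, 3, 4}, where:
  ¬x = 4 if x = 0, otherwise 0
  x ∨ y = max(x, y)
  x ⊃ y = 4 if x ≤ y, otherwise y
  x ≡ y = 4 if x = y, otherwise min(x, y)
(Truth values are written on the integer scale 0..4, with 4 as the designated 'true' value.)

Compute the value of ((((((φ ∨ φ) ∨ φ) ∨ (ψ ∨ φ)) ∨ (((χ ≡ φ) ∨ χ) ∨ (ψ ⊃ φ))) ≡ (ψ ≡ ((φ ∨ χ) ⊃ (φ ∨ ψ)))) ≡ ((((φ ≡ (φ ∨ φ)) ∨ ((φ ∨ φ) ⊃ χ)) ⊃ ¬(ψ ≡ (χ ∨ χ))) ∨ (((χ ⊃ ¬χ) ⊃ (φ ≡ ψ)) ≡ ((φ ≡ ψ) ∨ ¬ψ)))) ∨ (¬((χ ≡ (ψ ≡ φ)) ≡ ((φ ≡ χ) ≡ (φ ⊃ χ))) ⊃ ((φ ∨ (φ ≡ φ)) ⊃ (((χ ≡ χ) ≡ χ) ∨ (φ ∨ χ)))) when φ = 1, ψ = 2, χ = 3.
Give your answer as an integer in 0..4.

φ ∨ φ = 1 ∨ 1 = 1
(φ ∨ φ) ∨ φ = 1 ∨ 1 = 1
ψ ∨ φ = 2 ∨ 1 = 2
((φ ∨ φ) ∨ φ) ∨ (ψ ∨ φ) = 1 ∨ 2 = 2
χ ≡ φ = 3 ≡ 1 = 1
(χ ≡ φ) ∨ χ = 1 ∨ 3 = 3
ψ ⊃ φ = 2 ⊃ 1 = 1
((χ ≡ φ) ∨ χ) ∨ (ψ ⊃ φ) = 3 ∨ 1 = 3
(((φ ∨ φ) ∨ φ) ∨ (ψ ∨ φ)) ∨ (((χ ≡ φ) ∨ χ) ∨ (ψ ⊃ φ)) = 2 ∨ 3 = 3
φ ∨ χ = 1 ∨ 3 = 3
φ ∨ ψ = 1 ∨ 2 = 2
(φ ∨ χ) ⊃ (φ ∨ ψ) = 3 ⊃ 2 = 2
ψ ≡ ((φ ∨ χ) ⊃ (φ ∨ ψ)) = 2 ≡ 2 = 4
((((φ ∨ φ) ∨ φ) ∨ (ψ ∨ φ)) ∨ (((χ ≡ φ) ∨ χ) ∨ (ψ ⊃ φ))) ≡ (ψ ≡ ((φ ∨ χ) ⊃ (φ ∨ ψ))) = 3 ≡ 4 = 3
φ ∨ φ = 1 ∨ 1 = 1
φ ≡ (φ ∨ φ) = 1 ≡ 1 = 4
φ ∨ φ = 1 ∨ 1 = 1
(φ ∨ φ) ⊃ χ = 1 ⊃ 3 = 4
(φ ≡ (φ ∨ φ)) ∨ ((φ ∨ φ) ⊃ χ) = 4 ∨ 4 = 4
χ ∨ χ = 3 ∨ 3 = 3
ψ ≡ (χ ∨ χ) = 2 ≡ 3 = 2
¬(ψ ≡ (χ ∨ χ)) = ¬2 = 0
((φ ≡ (φ ∨ φ)) ∨ ((φ ∨ φ) ⊃ χ)) ⊃ ¬(ψ ≡ (χ ∨ χ)) = 4 ⊃ 0 = 0
¬χ = ¬3 = 0
χ ⊃ ¬χ = 3 ⊃ 0 = 0
φ ≡ ψ = 1 ≡ 2 = 1
(χ ⊃ ¬χ) ⊃ (φ ≡ ψ) = 0 ⊃ 1 = 4
φ ≡ ψ = 1 ≡ 2 = 1
¬ψ = ¬2 = 0
(φ ≡ ψ) ∨ ¬ψ = 1 ∨ 0 = 1
((χ ⊃ ¬χ) ⊃ (φ ≡ ψ)) ≡ ((φ ≡ ψ) ∨ ¬ψ) = 4 ≡ 1 = 1
(((φ ≡ (φ ∨ φ)) ∨ ((φ ∨ φ) ⊃ χ)) ⊃ ¬(ψ ≡ (χ ∨ χ))) ∨ (((χ ⊃ ¬χ) ⊃ (φ ≡ ψ)) ≡ ((φ ≡ ψ) ∨ ¬ψ)) = 0 ∨ 1 = 1
(((((φ ∨ φ) ∨ φ) ∨ (ψ ∨ φ)) ∨ (((χ ≡ φ) ∨ χ) ∨ (ψ ⊃ φ))) ≡ (ψ ≡ ((φ ∨ χ) ⊃ (φ ∨ ψ)))) ≡ ((((φ ≡ (φ ∨ φ)) ∨ ((φ ∨ φ) ⊃ χ)) ⊃ ¬(ψ ≡ (χ ∨ χ))) ∨ (((χ ⊃ ¬χ) ⊃ (φ ≡ ψ)) ≡ ((φ ≡ ψ) ∨ ¬ψ))) = 3 ≡ 1 = 1
ψ ≡ φ = 2 ≡ 1 = 1
χ ≡ (ψ ≡ φ) = 3 ≡ 1 = 1
φ ≡ χ = 1 ≡ 3 = 1
φ ⊃ χ = 1 ⊃ 3 = 4
(φ ≡ χ) ≡ (φ ⊃ χ) = 1 ≡ 4 = 1
(χ ≡ (ψ ≡ φ)) ≡ ((φ ≡ χ) ≡ (φ ⊃ χ)) = 1 ≡ 1 = 4
¬((χ ≡ (ψ ≡ φ)) ≡ ((φ ≡ χ) ≡ (φ ⊃ χ))) = ¬4 = 0
φ ≡ φ = 1 ≡ 1 = 4
φ ∨ (φ ≡ φ) = 1 ∨ 4 = 4
χ ≡ χ = 3 ≡ 3 = 4
(χ ≡ χ) ≡ χ = 4 ≡ 3 = 3
φ ∨ χ = 1 ∨ 3 = 3
((χ ≡ χ) ≡ χ) ∨ (φ ∨ χ) = 3 ∨ 3 = 3
(φ ∨ (φ ≡ φ)) ⊃ (((χ ≡ χ) ≡ χ) ∨ (φ ∨ χ)) = 4 ⊃ 3 = 3
¬((χ ≡ (ψ ≡ φ)) ≡ ((φ ≡ χ) ≡ (φ ⊃ χ))) ⊃ ((φ ∨ (φ ≡ φ)) ⊃ (((χ ≡ χ) ≡ χ) ∨ (φ ∨ χ))) = 0 ⊃ 3 = 4
((((((φ ∨ φ) ∨ φ) ∨ (ψ ∨ φ)) ∨ (((χ ≡ φ) ∨ χ) ∨ (ψ ⊃ φ))) ≡ (ψ ≡ ((φ ∨ χ) ⊃ (φ ∨ ψ)))) ≡ ((((φ ≡ (φ ∨ φ)) ∨ ((φ ∨ φ) ⊃ χ)) ⊃ ¬(ψ ≡ (χ ∨ χ))) ∨ (((χ ⊃ ¬χ) ⊃ (φ ≡ ψ)) ≡ ((φ ≡ ψ) ∨ ¬ψ)))) ∨ (¬((χ ≡ (ψ ≡ φ)) ≡ ((φ ≡ χ) ≡ (φ ⊃ χ))) ⊃ ((φ ∨ (φ ≡ φ)) ⊃ (((χ ≡ χ) ≡ χ) ∨ (φ ∨ χ)))) = 1 ∨ 4 = 4

4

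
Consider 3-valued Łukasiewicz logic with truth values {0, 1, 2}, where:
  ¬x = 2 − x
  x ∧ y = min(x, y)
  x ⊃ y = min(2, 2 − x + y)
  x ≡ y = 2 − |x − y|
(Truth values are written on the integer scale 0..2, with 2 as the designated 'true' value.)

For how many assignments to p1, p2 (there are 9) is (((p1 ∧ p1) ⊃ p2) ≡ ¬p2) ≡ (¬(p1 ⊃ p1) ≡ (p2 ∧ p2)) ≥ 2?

p1 = 0, p2 = 0 ↦ 2  ≥
p1 = 0, p2 = 1 ↦ 2  ≥
p1 = 0, p2 = 2 ↦ 2  ≥
p1 = 1, p2 = 0 ↦ 1  <
p1 = 1, p2 = 1 ↦ 2  ≥
p1 = 1, p2 = 2 ↦ 2  ≥
p1 = 2, p2 = 0 ↦ 0  <
p1 = 2, p2 = 1 ↦ 1  <
p1 = 2, p2 = 2 ↦ 2  ≥
So 6 of the 9 assignments meet the threshold.

6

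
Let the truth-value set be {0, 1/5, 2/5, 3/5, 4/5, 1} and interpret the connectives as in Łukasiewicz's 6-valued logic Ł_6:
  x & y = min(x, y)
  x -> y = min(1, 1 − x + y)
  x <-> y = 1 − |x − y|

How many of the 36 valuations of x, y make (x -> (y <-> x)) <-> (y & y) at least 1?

11

value 1: 11 assignments (counts)
value 4/5: 5 assignments
value 3/5: 8 assignments
value 2/5: 4 assignments
value 1/5: 5 assignments
value 0: 3 assignments
So 11 of the 36 assignments meet the threshold.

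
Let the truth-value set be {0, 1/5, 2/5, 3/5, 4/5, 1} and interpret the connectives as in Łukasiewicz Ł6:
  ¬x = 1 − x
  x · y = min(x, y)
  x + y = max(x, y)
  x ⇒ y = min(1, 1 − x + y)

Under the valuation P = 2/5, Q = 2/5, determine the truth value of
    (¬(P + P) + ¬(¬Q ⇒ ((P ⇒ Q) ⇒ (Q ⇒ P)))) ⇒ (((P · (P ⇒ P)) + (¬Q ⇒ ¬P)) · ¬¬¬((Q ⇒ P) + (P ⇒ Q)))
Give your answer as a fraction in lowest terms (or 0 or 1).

2/5

P + P = 2/5 + 2/5 = 2/5
¬(P + P) = ¬2/5 = 3/5
¬Q = ¬2/5 = 3/5
P ⇒ Q = 2/5 ⇒ 2/5 = 1
Q ⇒ P = 2/5 ⇒ 2/5 = 1
(P ⇒ Q) ⇒ (Q ⇒ P) = 1 ⇒ 1 = 1
¬Q ⇒ ((P ⇒ Q) ⇒ (Q ⇒ P)) = 3/5 ⇒ 1 = 1
¬(¬Q ⇒ ((P ⇒ Q) ⇒ (Q ⇒ P))) = ¬1 = 0
¬(P + P) + ¬(¬Q ⇒ ((P ⇒ Q) ⇒ (Q ⇒ P))) = 3/5 + 0 = 3/5
P ⇒ P = 2/5 ⇒ 2/5 = 1
P · (P ⇒ P) = 2/5 · 1 = 2/5
¬Q = ¬2/5 = 3/5
¬P = ¬2/5 = 3/5
¬Q ⇒ ¬P = 3/5 ⇒ 3/5 = 1
(P · (P ⇒ P)) + (¬Q ⇒ ¬P) = 2/5 + 1 = 1
Q ⇒ P = 2/5 ⇒ 2/5 = 1
P ⇒ Q = 2/5 ⇒ 2/5 = 1
(Q ⇒ P) + (P ⇒ Q) = 1 + 1 = 1
¬((Q ⇒ P) + (P ⇒ Q)) = ¬1 = 0
¬¬((Q ⇒ P) + (P ⇒ Q)) = ¬0 = 1
¬¬¬((Q ⇒ P) + (P ⇒ Q)) = ¬1 = 0
((P · (P ⇒ P)) + (¬Q ⇒ ¬P)) · ¬¬¬((Q ⇒ P) + (P ⇒ Q)) = 1 · 0 = 0
(¬(P + P) + ¬(¬Q ⇒ ((P ⇒ Q) ⇒ (Q ⇒ P)))) ⇒ (((P · (P ⇒ P)) + (¬Q ⇒ ¬P)) · ¬¬¬((Q ⇒ P) + (P ⇒ Q))) = 3/5 ⇒ 0 = 2/5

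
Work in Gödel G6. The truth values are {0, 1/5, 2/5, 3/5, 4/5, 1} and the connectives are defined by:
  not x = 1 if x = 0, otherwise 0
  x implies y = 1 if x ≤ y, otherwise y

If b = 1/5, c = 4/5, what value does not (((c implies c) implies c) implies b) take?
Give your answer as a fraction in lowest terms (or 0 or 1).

0

c implies c = 4/5 implies 4/5 = 1
(c implies c) implies c = 1 implies 4/5 = 4/5
((c implies c) implies c) implies b = 4/5 implies 1/5 = 1/5
not (((c implies c) implies c) implies b) = not 1/5 = 0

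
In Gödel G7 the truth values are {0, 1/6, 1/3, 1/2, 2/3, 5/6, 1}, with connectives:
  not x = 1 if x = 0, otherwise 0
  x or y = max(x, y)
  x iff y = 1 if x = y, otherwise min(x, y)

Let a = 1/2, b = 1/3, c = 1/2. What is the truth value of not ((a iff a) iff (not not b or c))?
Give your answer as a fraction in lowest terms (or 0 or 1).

0

a iff a = 1/2 iff 1/2 = 1
not b = not 1/3 = 0
not not b = not 0 = 1
not not b or c = 1 or 1/2 = 1
(a iff a) iff (not not b or c) = 1 iff 1 = 1
not ((a iff a) iff (not not b or c)) = not 1 = 0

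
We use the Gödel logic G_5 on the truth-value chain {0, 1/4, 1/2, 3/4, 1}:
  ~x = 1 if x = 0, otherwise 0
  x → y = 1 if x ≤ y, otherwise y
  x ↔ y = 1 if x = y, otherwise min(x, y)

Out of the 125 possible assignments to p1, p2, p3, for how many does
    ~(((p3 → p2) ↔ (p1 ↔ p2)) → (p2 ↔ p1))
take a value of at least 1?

value 1: 16 assignments (counts)
value 0: 109 assignments
So 16 of the 125 assignments meet the threshold.

16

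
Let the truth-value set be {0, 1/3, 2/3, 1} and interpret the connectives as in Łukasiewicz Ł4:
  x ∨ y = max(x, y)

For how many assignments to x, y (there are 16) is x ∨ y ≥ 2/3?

x = 0, y = 0 ↦ 0  <
x = 0, y = 1/3 ↦ 1/3  <
x = 0, y = 2/3 ↦ 2/3  ≥
x = 0, y = 1 ↦ 1  ≥
x = 1/3, y = 0 ↦ 1/3  <
x = 1/3, y = 1/3 ↦ 1/3  <
x = 1/3, y = 2/3 ↦ 2/3  ≥
x = 1/3, y = 1 ↦ 1  ≥
x = 2/3, y = 0 ↦ 2/3  ≥
x = 2/3, y = 1/3 ↦ 2/3  ≥
x = 2/3, y = 2/3 ↦ 2/3  ≥
x = 2/3, y = 1 ↦ 1  ≥
x = 1, y = 0 ↦ 1  ≥
x = 1, y = 1/3 ↦ 1  ≥
x = 1, y = 2/3 ↦ 1  ≥
x = 1, y = 1 ↦ 1  ≥
So 12 of the 16 assignments meet the threshold.

12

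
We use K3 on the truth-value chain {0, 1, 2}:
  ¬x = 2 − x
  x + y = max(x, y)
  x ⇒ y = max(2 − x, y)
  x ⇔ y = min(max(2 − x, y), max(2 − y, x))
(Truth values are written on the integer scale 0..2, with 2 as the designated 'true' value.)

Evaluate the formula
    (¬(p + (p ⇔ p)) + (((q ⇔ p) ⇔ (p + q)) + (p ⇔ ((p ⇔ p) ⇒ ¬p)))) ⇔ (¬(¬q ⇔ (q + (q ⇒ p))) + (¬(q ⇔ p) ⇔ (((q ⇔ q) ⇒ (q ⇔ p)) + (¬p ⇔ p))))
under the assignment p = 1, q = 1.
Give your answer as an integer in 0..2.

1

p ⇔ p = 1 ⇔ 1 = 1
p + (p ⇔ p) = 1 + 1 = 1
¬(p + (p ⇔ p)) = ¬1 = 1
q ⇔ p = 1 ⇔ 1 = 1
p + q = 1 + 1 = 1
(q ⇔ p) ⇔ (p + q) = 1 ⇔ 1 = 1
p ⇔ p = 1 ⇔ 1 = 1
¬p = ¬1 = 1
(p ⇔ p) ⇒ ¬p = 1 ⇒ 1 = 1
p ⇔ ((p ⇔ p) ⇒ ¬p) = 1 ⇔ 1 = 1
((q ⇔ p) ⇔ (p + q)) + (p ⇔ ((p ⇔ p) ⇒ ¬p)) = 1 + 1 = 1
¬(p + (p ⇔ p)) + (((q ⇔ p) ⇔ (p + q)) + (p ⇔ ((p ⇔ p) ⇒ ¬p))) = 1 + 1 = 1
¬q = ¬1 = 1
q ⇒ p = 1 ⇒ 1 = 1
q + (q ⇒ p) = 1 + 1 = 1
¬q ⇔ (q + (q ⇒ p)) = 1 ⇔ 1 = 1
¬(¬q ⇔ (q + (q ⇒ p))) = ¬1 = 1
q ⇔ p = 1 ⇔ 1 = 1
¬(q ⇔ p) = ¬1 = 1
q ⇔ q = 1 ⇔ 1 = 1
q ⇔ p = 1 ⇔ 1 = 1
(q ⇔ q) ⇒ (q ⇔ p) = 1 ⇒ 1 = 1
¬p = ¬1 = 1
¬p ⇔ p = 1 ⇔ 1 = 1
((q ⇔ q) ⇒ (q ⇔ p)) + (¬p ⇔ p) = 1 + 1 = 1
¬(q ⇔ p) ⇔ (((q ⇔ q) ⇒ (q ⇔ p)) + (¬p ⇔ p)) = 1 ⇔ 1 = 1
¬(¬q ⇔ (q + (q ⇒ p))) + (¬(q ⇔ p) ⇔ (((q ⇔ q) ⇒ (q ⇔ p)) + (¬p ⇔ p))) = 1 + 1 = 1
(¬(p + (p ⇔ p)) + (((q ⇔ p) ⇔ (p + q)) + (p ⇔ ((p ⇔ p) ⇒ ¬p)))) ⇔ (¬(¬q ⇔ (q + (q ⇒ p))) + (¬(q ⇔ p) ⇔ (((q ⇔ q) ⇒ (q ⇔ p)) + (¬p ⇔ p)))) = 1 ⇔ 1 = 1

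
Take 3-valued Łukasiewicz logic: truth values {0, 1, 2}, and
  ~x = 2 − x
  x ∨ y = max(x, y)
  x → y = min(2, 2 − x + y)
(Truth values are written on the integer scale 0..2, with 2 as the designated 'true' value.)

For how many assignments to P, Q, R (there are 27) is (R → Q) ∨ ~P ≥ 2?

21

value 2: 21 assignments (counts)
value 1: 5 assignments
value 0: 1 assignment
So 21 of the 27 assignments meet the threshold.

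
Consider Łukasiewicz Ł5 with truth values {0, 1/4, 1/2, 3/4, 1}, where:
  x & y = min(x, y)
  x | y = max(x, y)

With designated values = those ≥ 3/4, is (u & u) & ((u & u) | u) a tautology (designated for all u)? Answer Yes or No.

Counterexample: take u = 0.
u & u = 0 & 0 = 0
(u & u) | u = 0 | 0 = 0
(u & u) & ((u & u) | u) = 0 & 0 = 0
This gives 0, which is below 3/4.

No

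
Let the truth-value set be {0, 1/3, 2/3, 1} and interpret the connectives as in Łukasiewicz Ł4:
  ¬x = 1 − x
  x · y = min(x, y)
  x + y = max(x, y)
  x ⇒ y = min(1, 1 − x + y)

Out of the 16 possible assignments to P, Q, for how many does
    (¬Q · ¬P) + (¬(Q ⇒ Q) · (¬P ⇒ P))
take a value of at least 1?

P = 0, Q = 0 ↦ 1  ≥
P = 0, Q = 1/3 ↦ 2/3  <
P = 0, Q = 2/3 ↦ 1/3  <
P = 0, Q = 1 ↦ 0  <
P = 1/3, Q = 0 ↦ 2/3  <
P = 1/3, Q = 1/3 ↦ 2/3  <
P = 1/3, Q = 2/3 ↦ 1/3  <
P = 1/3, Q = 1 ↦ 0  <
P = 2/3, Q = 0 ↦ 1/3  <
P = 2/3, Q = 1/3 ↦ 1/3  <
P = 2/3, Q = 2/3 ↦ 1/3  <
P = 2/3, Q = 1 ↦ 0  <
P = 1, Q = 0 ↦ 0  <
P = 1, Q = 1/3 ↦ 0  <
P = 1, Q = 2/3 ↦ 0  <
P = 1, Q = 1 ↦ 0  <
So 1 of the 16 assignments meets the threshold.

1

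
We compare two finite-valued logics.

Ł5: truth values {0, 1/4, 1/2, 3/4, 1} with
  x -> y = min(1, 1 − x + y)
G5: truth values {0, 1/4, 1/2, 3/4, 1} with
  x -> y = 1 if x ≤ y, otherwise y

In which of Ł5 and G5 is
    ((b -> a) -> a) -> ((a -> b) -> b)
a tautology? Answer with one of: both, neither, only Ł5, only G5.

In Ł5: every assignment gives 1 — tautology.
In G5: at a = 0, b = 1/4 the value is 1/4 — not a tautology.

only Ł5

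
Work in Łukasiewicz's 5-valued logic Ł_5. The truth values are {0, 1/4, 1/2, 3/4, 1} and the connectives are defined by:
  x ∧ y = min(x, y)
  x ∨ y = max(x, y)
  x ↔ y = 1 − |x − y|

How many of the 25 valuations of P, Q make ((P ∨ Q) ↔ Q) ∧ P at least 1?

1

value 1: 1 assignment (counts)
value 3/4: 4 assignments
value 1/2: 7 assignments
value 1/4: 7 assignments
value 0: 6 assignments
So 1 of the 25 assignments meets the threshold.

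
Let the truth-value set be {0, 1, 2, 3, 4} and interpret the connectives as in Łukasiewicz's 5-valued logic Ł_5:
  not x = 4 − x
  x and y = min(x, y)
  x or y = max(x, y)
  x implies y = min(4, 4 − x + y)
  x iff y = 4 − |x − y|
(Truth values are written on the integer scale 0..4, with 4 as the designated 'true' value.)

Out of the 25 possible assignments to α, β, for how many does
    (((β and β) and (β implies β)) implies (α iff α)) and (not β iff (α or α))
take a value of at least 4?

value 4: 5 assignments (counts)
value 3: 8 assignments
value 2: 6 assignments
value 1: 4 assignments
value 0: 2 assignments
So 5 of the 25 assignments meet the threshold.

5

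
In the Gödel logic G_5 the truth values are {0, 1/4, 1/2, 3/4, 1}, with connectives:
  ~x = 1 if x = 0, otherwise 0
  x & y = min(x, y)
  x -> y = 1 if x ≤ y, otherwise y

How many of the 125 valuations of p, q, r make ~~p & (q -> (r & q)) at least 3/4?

64

value 1: 60 assignments (counts)
value 3/4: 4 assignments (counts)
value 1/2: 8 assignments
value 1/4: 12 assignments
value 0: 41 assignments
So 64 of the 125 assignments meet the threshold.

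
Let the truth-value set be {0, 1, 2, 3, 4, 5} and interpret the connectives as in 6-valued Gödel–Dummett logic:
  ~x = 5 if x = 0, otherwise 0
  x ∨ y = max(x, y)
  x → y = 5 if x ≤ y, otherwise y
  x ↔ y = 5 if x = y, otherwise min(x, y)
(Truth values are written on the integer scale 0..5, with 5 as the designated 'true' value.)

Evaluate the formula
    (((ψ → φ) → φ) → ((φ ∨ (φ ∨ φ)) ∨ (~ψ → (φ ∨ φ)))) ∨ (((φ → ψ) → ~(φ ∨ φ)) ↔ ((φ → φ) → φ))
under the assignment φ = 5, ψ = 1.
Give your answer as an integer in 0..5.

5

ψ → φ = 1 → 5 = 5
(ψ → φ) → φ = 5 → 5 = 5
φ ∨ φ = 5 ∨ 5 = 5
φ ∨ (φ ∨ φ) = 5 ∨ 5 = 5
~ψ = ~1 = 0
φ ∨ φ = 5 ∨ 5 = 5
~ψ → (φ ∨ φ) = 0 → 5 = 5
(φ ∨ (φ ∨ φ)) ∨ (~ψ → (φ ∨ φ)) = 5 ∨ 5 = 5
((ψ → φ) → φ) → ((φ ∨ (φ ∨ φ)) ∨ (~ψ → (φ ∨ φ))) = 5 → 5 = 5
φ → ψ = 5 → 1 = 1
φ ∨ φ = 5 ∨ 5 = 5
~(φ ∨ φ) = ~5 = 0
(φ → ψ) → ~(φ ∨ φ) = 1 → 0 = 0
φ → φ = 5 → 5 = 5
(φ → φ) → φ = 5 → 5 = 5
((φ → ψ) → ~(φ ∨ φ)) ↔ ((φ → φ) → φ) = 0 ↔ 5 = 0
(((ψ → φ) → φ) → ((φ ∨ (φ ∨ φ)) ∨ (~ψ → (φ ∨ φ)))) ∨ (((φ → ψ) → ~(φ ∨ φ)) ↔ ((φ → φ) → φ)) = 5 ∨ 0 = 5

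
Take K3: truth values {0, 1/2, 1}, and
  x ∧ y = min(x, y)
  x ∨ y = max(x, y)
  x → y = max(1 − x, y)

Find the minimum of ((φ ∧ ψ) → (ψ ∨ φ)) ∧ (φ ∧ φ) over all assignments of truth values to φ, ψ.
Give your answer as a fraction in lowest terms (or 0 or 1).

0

Take φ = 0, ψ = 0:
φ ∧ ψ = 0 ∧ 0 = 0
ψ ∨ φ = 0 ∨ 0 = 0
(φ ∧ ψ) → (ψ ∨ φ) = 0 → 0 = 1
φ ∧ φ = 0 ∧ 0 = 0
((φ ∧ ψ) → (ψ ∨ φ)) ∧ (φ ∧ φ) = 1 ∧ 0 = 0
No assignment yields a value below 0, so this is the minimum.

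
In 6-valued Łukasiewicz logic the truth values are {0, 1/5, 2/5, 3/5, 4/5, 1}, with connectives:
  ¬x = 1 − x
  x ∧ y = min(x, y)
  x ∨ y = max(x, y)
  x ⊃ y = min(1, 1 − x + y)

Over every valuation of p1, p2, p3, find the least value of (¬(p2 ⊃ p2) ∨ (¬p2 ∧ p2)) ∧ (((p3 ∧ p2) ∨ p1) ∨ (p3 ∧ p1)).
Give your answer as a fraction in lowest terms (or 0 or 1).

0

Take p1 = 0, p2 = 0, p3 = 0:
p2 ⊃ p2 = 0 ⊃ 0 = 1
¬(p2 ⊃ p2) = ¬1 = 0
¬p2 = ¬0 = 1
¬p2 ∧ p2 = 1 ∧ 0 = 0
¬(p2 ⊃ p2) ∨ (¬p2 ∧ p2) = 0 ∨ 0 = 0
p3 ∧ p2 = 0 ∧ 0 = 0
(p3 ∧ p2) ∨ p1 = 0 ∨ 0 = 0
p3 ∧ p1 = 0 ∧ 0 = 0
((p3 ∧ p2) ∨ p1) ∨ (p3 ∧ p1) = 0 ∨ 0 = 0
(¬(p2 ⊃ p2) ∨ (¬p2 ∧ p2)) ∧ (((p3 ∧ p2) ∨ p1) ∨ (p3 ∧ p1)) = 0 ∧ 0 = 0
No assignment yields a value below 0, so this is the minimum.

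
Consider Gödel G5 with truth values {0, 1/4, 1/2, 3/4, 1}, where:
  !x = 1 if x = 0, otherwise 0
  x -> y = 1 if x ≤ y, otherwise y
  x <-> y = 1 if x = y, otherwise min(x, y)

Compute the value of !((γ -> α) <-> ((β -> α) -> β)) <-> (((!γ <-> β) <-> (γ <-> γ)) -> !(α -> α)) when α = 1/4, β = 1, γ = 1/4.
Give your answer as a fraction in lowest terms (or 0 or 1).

γ -> α = 1/4 -> 1/4 = 1
β -> α = 1 -> 1/4 = 1/4
(β -> α) -> β = 1/4 -> 1 = 1
(γ -> α) <-> ((β -> α) -> β) = 1 <-> 1 = 1
!((γ -> α) <-> ((β -> α) -> β)) = !1 = 0
!γ = !1/4 = 0
!γ <-> β = 0 <-> 1 = 0
γ <-> γ = 1/4 <-> 1/4 = 1
(!γ <-> β) <-> (γ <-> γ) = 0 <-> 1 = 0
α -> α = 1/4 -> 1/4 = 1
!(α -> α) = !1 = 0
((!γ <-> β) <-> (γ <-> γ)) -> !(α -> α) = 0 -> 0 = 1
!((γ -> α) <-> ((β -> α) -> β)) <-> (((!γ <-> β) <-> (γ <-> γ)) -> !(α -> α)) = 0 <-> 1 = 0

0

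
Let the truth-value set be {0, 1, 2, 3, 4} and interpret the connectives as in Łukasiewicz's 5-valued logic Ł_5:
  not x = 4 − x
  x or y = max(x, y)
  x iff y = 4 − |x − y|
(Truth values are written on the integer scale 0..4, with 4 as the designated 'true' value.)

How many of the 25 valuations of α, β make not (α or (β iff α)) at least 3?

3

value 4: 1 assignment (counts)
value 3: 2 assignments (counts)
value 2: 4 assignments
value 1: 9 assignments
value 0: 9 assignments
So 3 of the 25 assignments meet the threshold.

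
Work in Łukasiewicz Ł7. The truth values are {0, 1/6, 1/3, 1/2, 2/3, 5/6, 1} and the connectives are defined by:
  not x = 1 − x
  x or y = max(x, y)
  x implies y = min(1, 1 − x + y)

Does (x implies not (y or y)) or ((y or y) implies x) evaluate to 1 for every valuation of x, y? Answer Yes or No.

No

Counterexample: take x = 1/6, y = 1.
y or y = 1 or 1 = 1
not (y or y) = not 1 = 0
x implies not (y or y) = 1/6 implies 0 = 5/6
y or y = 1 or 1 = 1
(y or y) implies x = 1 implies 1/6 = 1/6
(x implies not (y or y)) or ((y or y) implies x) = 5/6 or 1/6 = 5/6
This gives 5/6 ≠ 1.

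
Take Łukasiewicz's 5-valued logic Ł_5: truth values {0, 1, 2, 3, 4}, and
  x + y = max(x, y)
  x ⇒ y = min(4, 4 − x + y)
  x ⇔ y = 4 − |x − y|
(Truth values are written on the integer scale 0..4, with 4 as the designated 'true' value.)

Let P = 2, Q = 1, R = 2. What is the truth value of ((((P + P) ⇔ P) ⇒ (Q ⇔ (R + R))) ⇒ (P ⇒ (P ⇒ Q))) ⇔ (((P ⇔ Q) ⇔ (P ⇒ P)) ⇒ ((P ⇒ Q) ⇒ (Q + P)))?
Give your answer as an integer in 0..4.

4

P + P = 2 + 2 = 2
(P + P) ⇔ P = 2 ⇔ 2 = 4
R + R = 2 + 2 = 2
Q ⇔ (R + R) = 1 ⇔ 2 = 3
((P + P) ⇔ P) ⇒ (Q ⇔ (R + R)) = 4 ⇒ 3 = 3
P ⇒ Q = 2 ⇒ 1 = 3
P ⇒ (P ⇒ Q) = 2 ⇒ 3 = 4
(((P + P) ⇔ P) ⇒ (Q ⇔ (R + R))) ⇒ (P ⇒ (P ⇒ Q)) = 3 ⇒ 4 = 4
P ⇔ Q = 2 ⇔ 1 = 3
P ⇒ P = 2 ⇒ 2 = 4
(P ⇔ Q) ⇔ (P ⇒ P) = 3 ⇔ 4 = 3
P ⇒ Q = 2 ⇒ 1 = 3
Q + P = 1 + 2 = 2
(P ⇒ Q) ⇒ (Q + P) = 3 ⇒ 2 = 3
((P ⇔ Q) ⇔ (P ⇒ P)) ⇒ ((P ⇒ Q) ⇒ (Q + P)) = 3 ⇒ 3 = 4
((((P + P) ⇔ P) ⇒ (Q ⇔ (R + R))) ⇒ (P ⇒ (P ⇒ Q))) ⇔ (((P ⇔ Q) ⇔ (P ⇒ P)) ⇒ ((P ⇒ Q) ⇒ (Q + P))) = 4 ⇔ 4 = 4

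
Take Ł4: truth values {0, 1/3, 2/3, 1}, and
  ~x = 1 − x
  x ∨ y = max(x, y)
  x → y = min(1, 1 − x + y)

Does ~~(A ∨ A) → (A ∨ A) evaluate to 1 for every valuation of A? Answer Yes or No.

A = 0 ↦ 1
A = 1/3 ↦ 1
A = 2/3 ↦ 1
A = 1 ↦ 1
Every assignment gives a value ≥ 1.

Yes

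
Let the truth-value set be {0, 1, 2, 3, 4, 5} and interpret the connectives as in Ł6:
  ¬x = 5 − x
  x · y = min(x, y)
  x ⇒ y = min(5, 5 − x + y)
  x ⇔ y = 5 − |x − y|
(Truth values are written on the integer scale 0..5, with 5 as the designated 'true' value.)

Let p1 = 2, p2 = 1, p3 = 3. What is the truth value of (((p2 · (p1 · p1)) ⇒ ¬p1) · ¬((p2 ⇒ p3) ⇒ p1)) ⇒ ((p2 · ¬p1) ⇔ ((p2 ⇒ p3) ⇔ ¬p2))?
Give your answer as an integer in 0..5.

p1 · p1 = 2 · 2 = 2
p2 · (p1 · p1) = 1 · 2 = 1
¬p1 = ¬2 = 3
(p2 · (p1 · p1)) ⇒ ¬p1 = 1 ⇒ 3 = 5
p2 ⇒ p3 = 1 ⇒ 3 = 5
(p2 ⇒ p3) ⇒ p1 = 5 ⇒ 2 = 2
¬((p2 ⇒ p3) ⇒ p1) = ¬2 = 3
((p2 · (p1 · p1)) ⇒ ¬p1) · ¬((p2 ⇒ p3) ⇒ p1) = 5 · 3 = 3
¬p1 = ¬2 = 3
p2 · ¬p1 = 1 · 3 = 1
p2 ⇒ p3 = 1 ⇒ 3 = 5
¬p2 = ¬1 = 4
(p2 ⇒ p3) ⇔ ¬p2 = 5 ⇔ 4 = 4
(p2 · ¬p1) ⇔ ((p2 ⇒ p3) ⇔ ¬p2) = 1 ⇔ 4 = 2
(((p2 · (p1 · p1)) ⇒ ¬p1) · ¬((p2 ⇒ p3) ⇒ p1)) ⇒ ((p2 · ¬p1) ⇔ ((p2 ⇒ p3) ⇔ ¬p2)) = 3 ⇒ 2 = 4

4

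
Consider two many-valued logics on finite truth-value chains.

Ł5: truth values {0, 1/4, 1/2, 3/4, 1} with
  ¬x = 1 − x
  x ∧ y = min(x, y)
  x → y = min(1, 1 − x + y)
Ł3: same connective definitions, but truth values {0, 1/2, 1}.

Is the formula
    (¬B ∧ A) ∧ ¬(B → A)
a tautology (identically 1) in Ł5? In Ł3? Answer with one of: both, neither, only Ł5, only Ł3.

In Ł5: at A = 0, B = 0 the value is 0 — not a tautology.
In Ł3: at A = 0, B = 0 the value is 0 — not a tautology.

neither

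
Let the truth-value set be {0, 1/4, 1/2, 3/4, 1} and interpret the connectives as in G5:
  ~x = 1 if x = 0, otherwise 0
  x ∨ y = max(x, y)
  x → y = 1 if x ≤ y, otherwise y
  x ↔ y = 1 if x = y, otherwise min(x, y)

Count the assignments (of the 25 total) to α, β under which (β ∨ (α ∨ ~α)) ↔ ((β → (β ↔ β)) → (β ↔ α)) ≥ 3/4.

value 1: 2 assignments (counts)
value 3/4: 3 assignments (counts)
value 1/2: 5 assignments
value 1/4: 7 assignments
value 0: 8 assignments
So 5 of the 25 assignments meet the threshold.

5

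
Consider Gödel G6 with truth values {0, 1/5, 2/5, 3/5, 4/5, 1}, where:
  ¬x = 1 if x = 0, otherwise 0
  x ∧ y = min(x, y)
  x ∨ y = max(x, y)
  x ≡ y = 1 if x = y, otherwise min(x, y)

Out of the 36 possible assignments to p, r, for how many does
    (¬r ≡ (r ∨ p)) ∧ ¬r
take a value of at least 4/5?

value 1: 1 assignment (counts)
value 4/5: 1 assignment (counts)
value 3/5: 1 assignment
value 2/5: 1 assignment
value 1/5: 1 assignment
value 0: 31 assignments
So 2 of the 36 assignments meet the threshold.

2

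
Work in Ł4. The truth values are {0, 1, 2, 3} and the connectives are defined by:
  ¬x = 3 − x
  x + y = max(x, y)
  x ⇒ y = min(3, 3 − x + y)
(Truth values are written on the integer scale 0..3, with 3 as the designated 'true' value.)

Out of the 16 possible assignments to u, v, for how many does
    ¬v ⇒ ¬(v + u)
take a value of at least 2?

13

u = 0, v = 0 ↦ 3  ≥
u = 0, v = 1 ↦ 3  ≥
u = 0, v = 2 ↦ 3  ≥
u = 0, v = 3 ↦ 3  ≥
u = 1, v = 0 ↦ 2  ≥
u = 1, v = 1 ↦ 3  ≥
u = 1, v = 2 ↦ 3  ≥
u = 1, v = 3 ↦ 3  ≥
u = 2, v = 0 ↦ 1  <
u = 2, v = 1 ↦ 2  ≥
u = 2, v = 2 ↦ 3  ≥
u = 2, v = 3 ↦ 3  ≥
u = 3, v = 0 ↦ 0  <
u = 3, v = 1 ↦ 1  <
u = 3, v = 2 ↦ 2  ≥
u = 3, v = 3 ↦ 3  ≥
So 13 of the 16 assignments meet the threshold.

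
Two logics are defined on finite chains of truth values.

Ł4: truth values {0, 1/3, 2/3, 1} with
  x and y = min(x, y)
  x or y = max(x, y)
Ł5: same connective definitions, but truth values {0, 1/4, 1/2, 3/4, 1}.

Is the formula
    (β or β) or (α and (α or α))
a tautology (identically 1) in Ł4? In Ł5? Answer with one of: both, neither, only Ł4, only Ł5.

neither

In Ł4: at α = 0, β = 0 the value is 0 — not a tautology.
In Ł5: at α = 0, β = 0 the value is 0 — not a tautology.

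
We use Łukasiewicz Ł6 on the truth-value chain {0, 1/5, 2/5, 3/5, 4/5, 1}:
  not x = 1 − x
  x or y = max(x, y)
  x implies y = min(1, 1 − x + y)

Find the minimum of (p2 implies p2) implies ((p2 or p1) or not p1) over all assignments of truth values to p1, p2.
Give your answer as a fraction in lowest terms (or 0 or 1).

3/5

Take p1 = 2/5, p2 = 0:
p2 implies p2 = 0 implies 0 = 1
p2 or p1 = 0 or 2/5 = 2/5
not p1 = not 2/5 = 3/5
(p2 or p1) or not p1 = 2/5 or 3/5 = 3/5
(p2 implies p2) implies ((p2 or p1) or not p1) = 1 implies 3/5 = 3/5
No assignment yields a value below 3/5, so this is the minimum.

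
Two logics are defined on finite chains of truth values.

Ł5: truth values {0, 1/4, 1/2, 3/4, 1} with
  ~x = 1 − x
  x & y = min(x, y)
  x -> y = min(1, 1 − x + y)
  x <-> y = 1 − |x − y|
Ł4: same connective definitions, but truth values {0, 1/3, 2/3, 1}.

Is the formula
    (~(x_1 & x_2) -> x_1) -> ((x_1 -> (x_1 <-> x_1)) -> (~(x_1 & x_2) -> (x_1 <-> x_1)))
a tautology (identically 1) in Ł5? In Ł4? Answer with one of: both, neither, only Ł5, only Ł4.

both

In Ł5: every assignment gives 1 — tautology.
In Ł4: every assignment gives 1 — tautology.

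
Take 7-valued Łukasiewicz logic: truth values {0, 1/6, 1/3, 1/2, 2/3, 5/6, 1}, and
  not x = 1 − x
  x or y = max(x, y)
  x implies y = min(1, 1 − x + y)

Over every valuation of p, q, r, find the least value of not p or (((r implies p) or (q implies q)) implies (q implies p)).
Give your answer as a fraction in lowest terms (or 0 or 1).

Take p = 1/2, q = 1, r = 0:
not p = not 1/2 = 1/2
r implies p = 0 implies 1/2 = 1
q implies q = 1 implies 1 = 1
(r implies p) or (q implies q) = 1 or 1 = 1
q implies p = 1 implies 1/2 = 1/2
((r implies p) or (q implies q)) implies (q implies p) = 1 implies 1/2 = 1/2
not p or (((r implies p) or (q implies q)) implies (q implies p)) = 1/2 or 1/2 = 1/2
No assignment yields a value below 1/2, so this is the minimum.

1/2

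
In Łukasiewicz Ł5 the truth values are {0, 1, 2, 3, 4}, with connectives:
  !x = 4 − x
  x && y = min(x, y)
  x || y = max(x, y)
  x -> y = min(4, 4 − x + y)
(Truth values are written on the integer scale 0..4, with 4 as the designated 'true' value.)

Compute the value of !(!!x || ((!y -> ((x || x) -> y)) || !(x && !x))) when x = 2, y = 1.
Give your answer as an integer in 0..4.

0

!x = !2 = 2
!!x = !2 = 2
!y = !1 = 3
x || x = 2 || 2 = 2
(x || x) -> y = 2 -> 1 = 3
!y -> ((x || x) -> y) = 3 -> 3 = 4
!x = !2 = 2
x && !x = 2 && 2 = 2
!(x && !x) = !2 = 2
(!y -> ((x || x) -> y)) || !(x && !x) = 4 || 2 = 4
!!x || ((!y -> ((x || x) -> y)) || !(x && !x)) = 2 || 4 = 4
!(!!x || ((!y -> ((x || x) -> y)) || !(x && !x))) = !4 = 0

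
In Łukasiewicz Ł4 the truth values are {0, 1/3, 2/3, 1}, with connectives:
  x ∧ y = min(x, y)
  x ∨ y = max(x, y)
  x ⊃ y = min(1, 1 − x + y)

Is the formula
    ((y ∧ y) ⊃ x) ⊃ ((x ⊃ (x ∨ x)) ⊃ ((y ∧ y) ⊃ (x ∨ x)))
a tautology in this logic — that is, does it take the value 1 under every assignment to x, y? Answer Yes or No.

x = 0, y = 0 ↦ 1
x = 0, y = 1/3 ↦ 1
x = 0, y = 2/3 ↦ 1
x = 0, y = 1 ↦ 1
x = 1/3, y = 0 ↦ 1
x = 1/3, y = 1/3 ↦ 1
x = 1/3, y = 2/3 ↦ 1
x = 1/3, y = 1 ↦ 1
x = 2/3, y = 0 ↦ 1
x = 2/3, y = 1/3 ↦ 1
x = 2/3, y = 2/3 ↦ 1
x = 2/3, y = 1 ↦ 1
x = 1, y = 0 ↦ 1
x = 1, y = 1/3 ↦ 1
x = 1, y = 2/3 ↦ 1
x = 1, y = 1 ↦ 1
Every assignment gives a value ≥ 1.

Yes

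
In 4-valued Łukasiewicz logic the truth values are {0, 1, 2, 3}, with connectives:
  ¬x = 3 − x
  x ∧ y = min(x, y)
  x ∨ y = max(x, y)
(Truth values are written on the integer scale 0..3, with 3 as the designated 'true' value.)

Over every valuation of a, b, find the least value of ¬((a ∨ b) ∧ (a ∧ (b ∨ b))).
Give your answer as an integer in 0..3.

Take a = 3, b = 3:
a ∨ b = 3 ∨ 3 = 3
b ∨ b = 3 ∨ 3 = 3
a ∧ (b ∨ b) = 3 ∧ 3 = 3
(a ∨ b) ∧ (a ∧ (b ∨ b)) = 3 ∧ 3 = 3
¬((a ∨ b) ∧ (a ∧ (b ∨ b))) = ¬3 = 0
No assignment yields a value below 0, so this is the minimum.

0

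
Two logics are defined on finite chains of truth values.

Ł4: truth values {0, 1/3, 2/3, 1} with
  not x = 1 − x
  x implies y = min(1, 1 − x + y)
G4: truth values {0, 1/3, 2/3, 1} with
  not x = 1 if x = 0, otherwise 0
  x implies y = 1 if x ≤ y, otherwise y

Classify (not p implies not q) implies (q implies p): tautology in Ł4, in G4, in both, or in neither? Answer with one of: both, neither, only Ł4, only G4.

In Ł4: every assignment gives 1 — tautology.
In G4: at p = 1/3, q = 2/3 the value is 1/3 — not a tautology.

only Ł4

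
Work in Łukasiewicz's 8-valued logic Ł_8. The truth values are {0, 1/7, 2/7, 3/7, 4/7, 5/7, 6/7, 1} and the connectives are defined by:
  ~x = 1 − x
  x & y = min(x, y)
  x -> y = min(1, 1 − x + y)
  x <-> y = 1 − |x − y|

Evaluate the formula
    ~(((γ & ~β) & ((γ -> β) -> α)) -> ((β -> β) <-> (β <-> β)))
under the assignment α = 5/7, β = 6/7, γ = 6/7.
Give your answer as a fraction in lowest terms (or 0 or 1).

~β = ~6/7 = 1/7
γ & ~β = 6/7 & 1/7 = 1/7
γ -> β = 6/7 -> 6/7 = 1
(γ -> β) -> α = 1 -> 5/7 = 5/7
(γ & ~β) & ((γ -> β) -> α) = 1/7 & 5/7 = 1/7
β -> β = 6/7 -> 6/7 = 1
β <-> β = 6/7 <-> 6/7 = 1
(β -> β) <-> (β <-> β) = 1 <-> 1 = 1
((γ & ~β) & ((γ -> β) -> α)) -> ((β -> β) <-> (β <-> β)) = 1/7 -> 1 = 1
~(((γ & ~β) & ((γ -> β) -> α)) -> ((β -> β) <-> (β <-> β))) = ~1 = 0

0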